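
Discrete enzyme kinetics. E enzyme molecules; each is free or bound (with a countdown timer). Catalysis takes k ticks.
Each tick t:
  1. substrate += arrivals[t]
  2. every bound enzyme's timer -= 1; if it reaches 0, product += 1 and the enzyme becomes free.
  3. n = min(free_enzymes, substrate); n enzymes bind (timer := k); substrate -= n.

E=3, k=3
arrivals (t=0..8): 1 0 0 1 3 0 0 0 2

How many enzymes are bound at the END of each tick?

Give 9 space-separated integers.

Answer: 1 1 1 1 3 3 3 1 3

Derivation:
t=0: arr=1 -> substrate=0 bound=1 product=0
t=1: arr=0 -> substrate=0 bound=1 product=0
t=2: arr=0 -> substrate=0 bound=1 product=0
t=3: arr=1 -> substrate=0 bound=1 product=1
t=4: arr=3 -> substrate=1 bound=3 product=1
t=5: arr=0 -> substrate=1 bound=3 product=1
t=6: arr=0 -> substrate=0 bound=3 product=2
t=7: arr=0 -> substrate=0 bound=1 product=4
t=8: arr=2 -> substrate=0 bound=3 product=4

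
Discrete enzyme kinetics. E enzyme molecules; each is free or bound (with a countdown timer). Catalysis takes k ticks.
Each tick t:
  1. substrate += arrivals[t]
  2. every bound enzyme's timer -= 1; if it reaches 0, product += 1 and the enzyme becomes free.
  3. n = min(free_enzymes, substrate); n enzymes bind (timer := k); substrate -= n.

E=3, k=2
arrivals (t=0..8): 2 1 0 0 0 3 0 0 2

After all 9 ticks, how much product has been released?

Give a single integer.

Answer: 6

Derivation:
t=0: arr=2 -> substrate=0 bound=2 product=0
t=1: arr=1 -> substrate=0 bound=3 product=0
t=2: arr=0 -> substrate=0 bound=1 product=2
t=3: arr=0 -> substrate=0 bound=0 product=3
t=4: arr=0 -> substrate=0 bound=0 product=3
t=5: arr=3 -> substrate=0 bound=3 product=3
t=6: arr=0 -> substrate=0 bound=3 product=3
t=7: arr=0 -> substrate=0 bound=0 product=6
t=8: arr=2 -> substrate=0 bound=2 product=6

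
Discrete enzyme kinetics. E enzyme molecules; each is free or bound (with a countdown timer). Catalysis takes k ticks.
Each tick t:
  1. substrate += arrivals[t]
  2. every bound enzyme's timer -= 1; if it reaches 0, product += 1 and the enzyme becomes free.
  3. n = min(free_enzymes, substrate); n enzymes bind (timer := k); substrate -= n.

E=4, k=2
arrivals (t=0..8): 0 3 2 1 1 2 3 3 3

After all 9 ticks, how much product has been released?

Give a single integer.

Answer: 11

Derivation:
t=0: arr=0 -> substrate=0 bound=0 product=0
t=1: arr=3 -> substrate=0 bound=3 product=0
t=2: arr=2 -> substrate=1 bound=4 product=0
t=3: arr=1 -> substrate=0 bound=3 product=3
t=4: arr=1 -> substrate=0 bound=3 product=4
t=5: arr=2 -> substrate=0 bound=3 product=6
t=6: arr=3 -> substrate=1 bound=4 product=7
t=7: arr=3 -> substrate=2 bound=4 product=9
t=8: arr=3 -> substrate=3 bound=4 product=11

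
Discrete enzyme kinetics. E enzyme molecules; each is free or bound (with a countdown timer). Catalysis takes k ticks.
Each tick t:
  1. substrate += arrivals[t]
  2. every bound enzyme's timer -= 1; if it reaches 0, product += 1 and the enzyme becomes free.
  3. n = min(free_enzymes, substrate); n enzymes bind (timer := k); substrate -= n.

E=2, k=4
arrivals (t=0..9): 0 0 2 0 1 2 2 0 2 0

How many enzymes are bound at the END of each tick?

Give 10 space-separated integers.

t=0: arr=0 -> substrate=0 bound=0 product=0
t=1: arr=0 -> substrate=0 bound=0 product=0
t=2: arr=2 -> substrate=0 bound=2 product=0
t=3: arr=0 -> substrate=0 bound=2 product=0
t=4: arr=1 -> substrate=1 bound=2 product=0
t=5: arr=2 -> substrate=3 bound=2 product=0
t=6: arr=2 -> substrate=3 bound=2 product=2
t=7: arr=0 -> substrate=3 bound=2 product=2
t=8: arr=2 -> substrate=5 bound=2 product=2
t=9: arr=0 -> substrate=5 bound=2 product=2

Answer: 0 0 2 2 2 2 2 2 2 2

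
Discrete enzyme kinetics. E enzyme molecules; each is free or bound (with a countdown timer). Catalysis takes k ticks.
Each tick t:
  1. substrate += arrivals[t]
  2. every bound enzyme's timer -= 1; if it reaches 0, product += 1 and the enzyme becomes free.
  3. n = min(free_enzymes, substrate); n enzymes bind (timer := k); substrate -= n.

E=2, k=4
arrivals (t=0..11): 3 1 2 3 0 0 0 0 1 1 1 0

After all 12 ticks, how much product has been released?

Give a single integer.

Answer: 4

Derivation:
t=0: arr=3 -> substrate=1 bound=2 product=0
t=1: arr=1 -> substrate=2 bound=2 product=0
t=2: arr=2 -> substrate=4 bound=2 product=0
t=3: arr=3 -> substrate=7 bound=2 product=0
t=4: arr=0 -> substrate=5 bound=2 product=2
t=5: arr=0 -> substrate=5 bound=2 product=2
t=6: arr=0 -> substrate=5 bound=2 product=2
t=7: arr=0 -> substrate=5 bound=2 product=2
t=8: arr=1 -> substrate=4 bound=2 product=4
t=9: arr=1 -> substrate=5 bound=2 product=4
t=10: arr=1 -> substrate=6 bound=2 product=4
t=11: arr=0 -> substrate=6 bound=2 product=4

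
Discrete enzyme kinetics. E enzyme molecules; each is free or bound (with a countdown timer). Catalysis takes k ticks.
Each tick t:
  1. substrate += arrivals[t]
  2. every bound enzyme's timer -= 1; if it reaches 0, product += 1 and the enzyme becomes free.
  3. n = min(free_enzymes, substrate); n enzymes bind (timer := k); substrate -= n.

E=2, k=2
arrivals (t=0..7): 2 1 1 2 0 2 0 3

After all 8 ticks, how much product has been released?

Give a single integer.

t=0: arr=2 -> substrate=0 bound=2 product=0
t=1: arr=1 -> substrate=1 bound=2 product=0
t=2: arr=1 -> substrate=0 bound=2 product=2
t=3: arr=2 -> substrate=2 bound=2 product=2
t=4: arr=0 -> substrate=0 bound=2 product=4
t=5: arr=2 -> substrate=2 bound=2 product=4
t=6: arr=0 -> substrate=0 bound=2 product=6
t=7: arr=3 -> substrate=3 bound=2 product=6

Answer: 6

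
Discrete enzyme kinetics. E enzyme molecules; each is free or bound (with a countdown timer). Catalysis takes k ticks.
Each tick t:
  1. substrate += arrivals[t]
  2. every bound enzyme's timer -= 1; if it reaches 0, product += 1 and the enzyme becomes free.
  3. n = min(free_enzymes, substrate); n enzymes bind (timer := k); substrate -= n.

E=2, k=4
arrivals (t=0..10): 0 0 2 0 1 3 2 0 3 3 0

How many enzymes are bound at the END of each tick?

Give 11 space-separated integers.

t=0: arr=0 -> substrate=0 bound=0 product=0
t=1: arr=0 -> substrate=0 bound=0 product=0
t=2: arr=2 -> substrate=0 bound=2 product=0
t=3: arr=0 -> substrate=0 bound=2 product=0
t=4: arr=1 -> substrate=1 bound=2 product=0
t=5: arr=3 -> substrate=4 bound=2 product=0
t=6: arr=2 -> substrate=4 bound=2 product=2
t=7: arr=0 -> substrate=4 bound=2 product=2
t=8: arr=3 -> substrate=7 bound=2 product=2
t=9: arr=3 -> substrate=10 bound=2 product=2
t=10: arr=0 -> substrate=8 bound=2 product=4

Answer: 0 0 2 2 2 2 2 2 2 2 2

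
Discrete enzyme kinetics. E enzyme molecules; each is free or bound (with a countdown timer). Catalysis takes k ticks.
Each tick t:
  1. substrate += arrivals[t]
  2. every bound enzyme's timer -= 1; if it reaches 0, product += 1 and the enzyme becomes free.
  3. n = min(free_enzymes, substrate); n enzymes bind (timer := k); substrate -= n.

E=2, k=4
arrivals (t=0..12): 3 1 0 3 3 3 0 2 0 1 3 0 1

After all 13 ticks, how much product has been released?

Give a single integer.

Answer: 6

Derivation:
t=0: arr=3 -> substrate=1 bound=2 product=0
t=1: arr=1 -> substrate=2 bound=2 product=0
t=2: arr=0 -> substrate=2 bound=2 product=0
t=3: arr=3 -> substrate=5 bound=2 product=0
t=4: arr=3 -> substrate=6 bound=2 product=2
t=5: arr=3 -> substrate=9 bound=2 product=2
t=6: arr=0 -> substrate=9 bound=2 product=2
t=7: arr=2 -> substrate=11 bound=2 product=2
t=8: arr=0 -> substrate=9 bound=2 product=4
t=9: arr=1 -> substrate=10 bound=2 product=4
t=10: arr=3 -> substrate=13 bound=2 product=4
t=11: arr=0 -> substrate=13 bound=2 product=4
t=12: arr=1 -> substrate=12 bound=2 product=6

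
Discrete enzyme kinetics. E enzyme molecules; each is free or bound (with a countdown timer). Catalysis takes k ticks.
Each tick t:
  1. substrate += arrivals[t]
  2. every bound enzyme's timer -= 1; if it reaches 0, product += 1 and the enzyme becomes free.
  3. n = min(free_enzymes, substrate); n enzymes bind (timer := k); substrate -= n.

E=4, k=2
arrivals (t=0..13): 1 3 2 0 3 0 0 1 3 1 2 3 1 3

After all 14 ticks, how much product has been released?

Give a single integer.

t=0: arr=1 -> substrate=0 bound=1 product=0
t=1: arr=3 -> substrate=0 bound=4 product=0
t=2: arr=2 -> substrate=1 bound=4 product=1
t=3: arr=0 -> substrate=0 bound=2 product=4
t=4: arr=3 -> substrate=0 bound=4 product=5
t=5: arr=0 -> substrate=0 bound=3 product=6
t=6: arr=0 -> substrate=0 bound=0 product=9
t=7: arr=1 -> substrate=0 bound=1 product=9
t=8: arr=3 -> substrate=0 bound=4 product=9
t=9: arr=1 -> substrate=0 bound=4 product=10
t=10: arr=2 -> substrate=0 bound=3 product=13
t=11: arr=3 -> substrate=1 bound=4 product=14
t=12: arr=1 -> substrate=0 bound=4 product=16
t=13: arr=3 -> substrate=1 bound=4 product=18

Answer: 18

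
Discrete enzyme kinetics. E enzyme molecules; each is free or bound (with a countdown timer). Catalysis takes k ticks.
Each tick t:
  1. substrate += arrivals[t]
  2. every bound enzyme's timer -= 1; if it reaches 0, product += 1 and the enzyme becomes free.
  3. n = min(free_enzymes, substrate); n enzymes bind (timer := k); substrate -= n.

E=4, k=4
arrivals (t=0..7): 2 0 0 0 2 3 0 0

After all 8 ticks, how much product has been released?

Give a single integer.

t=0: arr=2 -> substrate=0 bound=2 product=0
t=1: arr=0 -> substrate=0 bound=2 product=0
t=2: arr=0 -> substrate=0 bound=2 product=0
t=3: arr=0 -> substrate=0 bound=2 product=0
t=4: arr=2 -> substrate=0 bound=2 product=2
t=5: arr=3 -> substrate=1 bound=4 product=2
t=6: arr=0 -> substrate=1 bound=4 product=2
t=7: arr=0 -> substrate=1 bound=4 product=2

Answer: 2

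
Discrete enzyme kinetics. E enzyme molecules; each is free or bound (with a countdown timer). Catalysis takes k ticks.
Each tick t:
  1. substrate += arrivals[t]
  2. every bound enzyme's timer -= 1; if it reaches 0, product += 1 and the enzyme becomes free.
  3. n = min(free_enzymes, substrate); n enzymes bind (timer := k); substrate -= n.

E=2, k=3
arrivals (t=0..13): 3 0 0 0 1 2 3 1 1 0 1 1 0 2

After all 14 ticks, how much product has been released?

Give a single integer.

t=0: arr=3 -> substrate=1 bound=2 product=0
t=1: arr=0 -> substrate=1 bound=2 product=0
t=2: arr=0 -> substrate=1 bound=2 product=0
t=3: arr=0 -> substrate=0 bound=1 product=2
t=4: arr=1 -> substrate=0 bound=2 product=2
t=5: arr=2 -> substrate=2 bound=2 product=2
t=6: arr=3 -> substrate=4 bound=2 product=3
t=7: arr=1 -> substrate=4 bound=2 product=4
t=8: arr=1 -> substrate=5 bound=2 product=4
t=9: arr=0 -> substrate=4 bound=2 product=5
t=10: arr=1 -> substrate=4 bound=2 product=6
t=11: arr=1 -> substrate=5 bound=2 product=6
t=12: arr=0 -> substrate=4 bound=2 product=7
t=13: arr=2 -> substrate=5 bound=2 product=8

Answer: 8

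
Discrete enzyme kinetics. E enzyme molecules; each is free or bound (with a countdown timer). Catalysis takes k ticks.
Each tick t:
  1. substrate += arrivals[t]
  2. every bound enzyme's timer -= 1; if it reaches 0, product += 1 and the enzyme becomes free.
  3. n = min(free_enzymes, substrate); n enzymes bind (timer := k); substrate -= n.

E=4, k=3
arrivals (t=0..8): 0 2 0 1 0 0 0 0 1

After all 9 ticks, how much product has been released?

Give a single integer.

t=0: arr=0 -> substrate=0 bound=0 product=0
t=1: arr=2 -> substrate=0 bound=2 product=0
t=2: arr=0 -> substrate=0 bound=2 product=0
t=3: arr=1 -> substrate=0 bound=3 product=0
t=4: arr=0 -> substrate=0 bound=1 product=2
t=5: arr=0 -> substrate=0 bound=1 product=2
t=6: arr=0 -> substrate=0 bound=0 product=3
t=7: arr=0 -> substrate=0 bound=0 product=3
t=8: arr=1 -> substrate=0 bound=1 product=3

Answer: 3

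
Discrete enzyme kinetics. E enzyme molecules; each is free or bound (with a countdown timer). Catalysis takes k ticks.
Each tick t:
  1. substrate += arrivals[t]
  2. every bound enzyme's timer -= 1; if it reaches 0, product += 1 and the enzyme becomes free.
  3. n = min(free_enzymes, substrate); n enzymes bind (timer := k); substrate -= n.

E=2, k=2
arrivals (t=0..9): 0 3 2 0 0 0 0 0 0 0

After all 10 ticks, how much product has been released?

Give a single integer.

t=0: arr=0 -> substrate=0 bound=0 product=0
t=1: arr=3 -> substrate=1 bound=2 product=0
t=2: arr=2 -> substrate=3 bound=2 product=0
t=3: arr=0 -> substrate=1 bound=2 product=2
t=4: arr=0 -> substrate=1 bound=2 product=2
t=5: arr=0 -> substrate=0 bound=1 product=4
t=6: arr=0 -> substrate=0 bound=1 product=4
t=7: arr=0 -> substrate=0 bound=0 product=5
t=8: arr=0 -> substrate=0 bound=0 product=5
t=9: arr=0 -> substrate=0 bound=0 product=5

Answer: 5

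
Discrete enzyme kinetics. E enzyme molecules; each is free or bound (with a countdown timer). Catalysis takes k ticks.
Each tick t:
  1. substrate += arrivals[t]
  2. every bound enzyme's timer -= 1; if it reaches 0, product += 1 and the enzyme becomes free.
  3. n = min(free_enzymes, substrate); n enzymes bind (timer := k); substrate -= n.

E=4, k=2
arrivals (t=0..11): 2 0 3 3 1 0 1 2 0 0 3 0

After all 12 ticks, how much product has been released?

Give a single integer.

t=0: arr=2 -> substrate=0 bound=2 product=0
t=1: arr=0 -> substrate=0 bound=2 product=0
t=2: arr=3 -> substrate=0 bound=3 product=2
t=3: arr=3 -> substrate=2 bound=4 product=2
t=4: arr=1 -> substrate=0 bound=4 product=5
t=5: arr=0 -> substrate=0 bound=3 product=6
t=6: arr=1 -> substrate=0 bound=1 product=9
t=7: arr=2 -> substrate=0 bound=3 product=9
t=8: arr=0 -> substrate=0 bound=2 product=10
t=9: arr=0 -> substrate=0 bound=0 product=12
t=10: arr=3 -> substrate=0 bound=3 product=12
t=11: arr=0 -> substrate=0 bound=3 product=12

Answer: 12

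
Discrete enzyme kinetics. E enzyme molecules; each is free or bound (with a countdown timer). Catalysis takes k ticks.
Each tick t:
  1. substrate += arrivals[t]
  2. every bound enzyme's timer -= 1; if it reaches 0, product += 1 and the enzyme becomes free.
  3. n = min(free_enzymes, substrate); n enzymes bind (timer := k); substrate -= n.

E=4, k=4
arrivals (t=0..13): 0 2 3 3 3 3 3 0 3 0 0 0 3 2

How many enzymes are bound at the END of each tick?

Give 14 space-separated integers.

t=0: arr=0 -> substrate=0 bound=0 product=0
t=1: arr=2 -> substrate=0 bound=2 product=0
t=2: arr=3 -> substrate=1 bound=4 product=0
t=3: arr=3 -> substrate=4 bound=4 product=0
t=4: arr=3 -> substrate=7 bound=4 product=0
t=5: arr=3 -> substrate=8 bound=4 product=2
t=6: arr=3 -> substrate=9 bound=4 product=4
t=7: arr=0 -> substrate=9 bound=4 product=4
t=8: arr=3 -> substrate=12 bound=4 product=4
t=9: arr=0 -> substrate=10 bound=4 product=6
t=10: arr=0 -> substrate=8 bound=4 product=8
t=11: arr=0 -> substrate=8 bound=4 product=8
t=12: arr=3 -> substrate=11 bound=4 product=8
t=13: arr=2 -> substrate=11 bound=4 product=10

Answer: 0 2 4 4 4 4 4 4 4 4 4 4 4 4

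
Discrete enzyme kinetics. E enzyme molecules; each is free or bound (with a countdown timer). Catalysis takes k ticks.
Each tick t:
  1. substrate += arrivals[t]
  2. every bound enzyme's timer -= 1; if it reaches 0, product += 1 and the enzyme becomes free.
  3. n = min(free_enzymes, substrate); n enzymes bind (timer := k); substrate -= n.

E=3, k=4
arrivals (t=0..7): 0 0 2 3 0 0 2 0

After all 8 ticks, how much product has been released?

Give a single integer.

t=0: arr=0 -> substrate=0 bound=0 product=0
t=1: arr=0 -> substrate=0 bound=0 product=0
t=2: arr=2 -> substrate=0 bound=2 product=0
t=3: arr=3 -> substrate=2 bound=3 product=0
t=4: arr=0 -> substrate=2 bound=3 product=0
t=5: arr=0 -> substrate=2 bound=3 product=0
t=6: arr=2 -> substrate=2 bound=3 product=2
t=7: arr=0 -> substrate=1 bound=3 product=3

Answer: 3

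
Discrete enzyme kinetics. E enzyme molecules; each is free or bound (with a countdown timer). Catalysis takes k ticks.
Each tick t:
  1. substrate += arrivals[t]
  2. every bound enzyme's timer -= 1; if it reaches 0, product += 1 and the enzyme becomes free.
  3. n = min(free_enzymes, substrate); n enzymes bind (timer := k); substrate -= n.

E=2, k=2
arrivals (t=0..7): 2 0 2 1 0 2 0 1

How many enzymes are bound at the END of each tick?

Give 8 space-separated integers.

t=0: arr=2 -> substrate=0 bound=2 product=0
t=1: arr=0 -> substrate=0 bound=2 product=0
t=2: arr=2 -> substrate=0 bound=2 product=2
t=3: arr=1 -> substrate=1 bound=2 product=2
t=4: arr=0 -> substrate=0 bound=1 product=4
t=5: arr=2 -> substrate=1 bound=2 product=4
t=6: arr=0 -> substrate=0 bound=2 product=5
t=7: arr=1 -> substrate=0 bound=2 product=6

Answer: 2 2 2 2 1 2 2 2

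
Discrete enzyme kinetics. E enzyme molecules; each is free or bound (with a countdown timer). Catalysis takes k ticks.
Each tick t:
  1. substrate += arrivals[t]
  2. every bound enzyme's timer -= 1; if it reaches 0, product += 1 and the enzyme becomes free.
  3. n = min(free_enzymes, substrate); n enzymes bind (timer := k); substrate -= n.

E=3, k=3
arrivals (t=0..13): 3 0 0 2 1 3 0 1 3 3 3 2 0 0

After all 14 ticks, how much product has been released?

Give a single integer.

Answer: 12

Derivation:
t=0: arr=3 -> substrate=0 bound=3 product=0
t=1: arr=0 -> substrate=0 bound=3 product=0
t=2: arr=0 -> substrate=0 bound=3 product=0
t=3: arr=2 -> substrate=0 bound=2 product=3
t=4: arr=1 -> substrate=0 bound=3 product=3
t=5: arr=3 -> substrate=3 bound=3 product=3
t=6: arr=0 -> substrate=1 bound=3 product=5
t=7: arr=1 -> substrate=1 bound=3 product=6
t=8: arr=3 -> substrate=4 bound=3 product=6
t=9: arr=3 -> substrate=5 bound=3 product=8
t=10: arr=3 -> substrate=7 bound=3 product=9
t=11: arr=2 -> substrate=9 bound=3 product=9
t=12: arr=0 -> substrate=7 bound=3 product=11
t=13: arr=0 -> substrate=6 bound=3 product=12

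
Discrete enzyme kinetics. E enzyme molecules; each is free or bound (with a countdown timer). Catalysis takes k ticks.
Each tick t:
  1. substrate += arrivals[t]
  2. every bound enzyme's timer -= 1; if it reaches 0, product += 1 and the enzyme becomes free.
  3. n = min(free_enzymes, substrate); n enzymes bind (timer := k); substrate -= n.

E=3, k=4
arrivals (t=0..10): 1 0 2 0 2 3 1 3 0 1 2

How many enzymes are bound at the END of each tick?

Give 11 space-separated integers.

Answer: 1 1 3 3 3 3 3 3 3 3 3

Derivation:
t=0: arr=1 -> substrate=0 bound=1 product=0
t=1: arr=0 -> substrate=0 bound=1 product=0
t=2: arr=2 -> substrate=0 bound=3 product=0
t=3: arr=0 -> substrate=0 bound=3 product=0
t=4: arr=2 -> substrate=1 bound=3 product=1
t=5: arr=3 -> substrate=4 bound=3 product=1
t=6: arr=1 -> substrate=3 bound=3 product=3
t=7: arr=3 -> substrate=6 bound=3 product=3
t=8: arr=0 -> substrate=5 bound=3 product=4
t=9: arr=1 -> substrate=6 bound=3 product=4
t=10: arr=2 -> substrate=6 bound=3 product=6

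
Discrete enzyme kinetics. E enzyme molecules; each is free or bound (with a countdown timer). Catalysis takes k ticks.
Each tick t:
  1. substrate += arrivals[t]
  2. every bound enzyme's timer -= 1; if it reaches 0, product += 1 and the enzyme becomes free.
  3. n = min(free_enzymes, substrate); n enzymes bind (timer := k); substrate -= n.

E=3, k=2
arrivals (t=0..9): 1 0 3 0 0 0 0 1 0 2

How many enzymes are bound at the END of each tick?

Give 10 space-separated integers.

Answer: 1 1 3 3 0 0 0 1 1 2

Derivation:
t=0: arr=1 -> substrate=0 bound=1 product=0
t=1: arr=0 -> substrate=0 bound=1 product=0
t=2: arr=3 -> substrate=0 bound=3 product=1
t=3: arr=0 -> substrate=0 bound=3 product=1
t=4: arr=0 -> substrate=0 bound=0 product=4
t=5: arr=0 -> substrate=0 bound=0 product=4
t=6: arr=0 -> substrate=0 bound=0 product=4
t=7: arr=1 -> substrate=0 bound=1 product=4
t=8: arr=0 -> substrate=0 bound=1 product=4
t=9: arr=2 -> substrate=0 bound=2 product=5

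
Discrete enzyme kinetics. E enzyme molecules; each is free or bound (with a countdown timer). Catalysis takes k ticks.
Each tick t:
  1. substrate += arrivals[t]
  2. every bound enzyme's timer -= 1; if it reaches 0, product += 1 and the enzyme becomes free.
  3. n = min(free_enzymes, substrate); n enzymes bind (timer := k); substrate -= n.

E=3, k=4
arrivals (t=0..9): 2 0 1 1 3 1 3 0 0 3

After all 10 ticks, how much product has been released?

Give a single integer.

t=0: arr=2 -> substrate=0 bound=2 product=0
t=1: arr=0 -> substrate=0 bound=2 product=0
t=2: arr=1 -> substrate=0 bound=3 product=0
t=3: arr=1 -> substrate=1 bound=3 product=0
t=4: arr=3 -> substrate=2 bound=3 product=2
t=5: arr=1 -> substrate=3 bound=3 product=2
t=6: arr=3 -> substrate=5 bound=3 product=3
t=7: arr=0 -> substrate=5 bound=3 product=3
t=8: arr=0 -> substrate=3 bound=3 product=5
t=9: arr=3 -> substrate=6 bound=3 product=5

Answer: 5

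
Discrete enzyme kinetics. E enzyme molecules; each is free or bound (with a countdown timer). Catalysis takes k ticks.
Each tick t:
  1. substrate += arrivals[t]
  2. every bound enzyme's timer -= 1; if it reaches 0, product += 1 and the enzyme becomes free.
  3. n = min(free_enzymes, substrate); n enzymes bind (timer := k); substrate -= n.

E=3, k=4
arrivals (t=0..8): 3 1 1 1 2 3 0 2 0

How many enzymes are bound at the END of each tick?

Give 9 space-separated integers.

Answer: 3 3 3 3 3 3 3 3 3

Derivation:
t=0: arr=3 -> substrate=0 bound=3 product=0
t=1: arr=1 -> substrate=1 bound=3 product=0
t=2: arr=1 -> substrate=2 bound=3 product=0
t=3: arr=1 -> substrate=3 bound=3 product=0
t=4: arr=2 -> substrate=2 bound=3 product=3
t=5: arr=3 -> substrate=5 bound=3 product=3
t=6: arr=0 -> substrate=5 bound=3 product=3
t=7: arr=2 -> substrate=7 bound=3 product=3
t=8: arr=0 -> substrate=4 bound=3 product=6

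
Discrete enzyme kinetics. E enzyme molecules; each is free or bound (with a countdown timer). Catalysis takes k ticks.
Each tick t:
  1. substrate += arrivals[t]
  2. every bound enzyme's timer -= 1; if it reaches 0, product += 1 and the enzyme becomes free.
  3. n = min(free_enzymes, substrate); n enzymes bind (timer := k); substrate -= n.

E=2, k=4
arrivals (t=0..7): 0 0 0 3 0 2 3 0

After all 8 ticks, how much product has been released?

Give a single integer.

Answer: 2

Derivation:
t=0: arr=0 -> substrate=0 bound=0 product=0
t=1: arr=0 -> substrate=0 bound=0 product=0
t=2: arr=0 -> substrate=0 bound=0 product=0
t=3: arr=3 -> substrate=1 bound=2 product=0
t=4: arr=0 -> substrate=1 bound=2 product=0
t=5: arr=2 -> substrate=3 bound=2 product=0
t=6: arr=3 -> substrate=6 bound=2 product=0
t=7: arr=0 -> substrate=4 bound=2 product=2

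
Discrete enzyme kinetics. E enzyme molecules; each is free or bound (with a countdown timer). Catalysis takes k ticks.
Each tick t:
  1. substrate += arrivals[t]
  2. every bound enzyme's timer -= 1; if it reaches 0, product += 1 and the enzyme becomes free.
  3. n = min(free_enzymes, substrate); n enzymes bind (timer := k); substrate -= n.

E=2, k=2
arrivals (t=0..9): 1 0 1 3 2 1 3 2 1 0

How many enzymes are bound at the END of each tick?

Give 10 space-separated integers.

t=0: arr=1 -> substrate=0 bound=1 product=0
t=1: arr=0 -> substrate=0 bound=1 product=0
t=2: arr=1 -> substrate=0 bound=1 product=1
t=3: arr=3 -> substrate=2 bound=2 product=1
t=4: arr=2 -> substrate=3 bound=2 product=2
t=5: arr=1 -> substrate=3 bound=2 product=3
t=6: arr=3 -> substrate=5 bound=2 product=4
t=7: arr=2 -> substrate=6 bound=2 product=5
t=8: arr=1 -> substrate=6 bound=2 product=6
t=9: arr=0 -> substrate=5 bound=2 product=7

Answer: 1 1 1 2 2 2 2 2 2 2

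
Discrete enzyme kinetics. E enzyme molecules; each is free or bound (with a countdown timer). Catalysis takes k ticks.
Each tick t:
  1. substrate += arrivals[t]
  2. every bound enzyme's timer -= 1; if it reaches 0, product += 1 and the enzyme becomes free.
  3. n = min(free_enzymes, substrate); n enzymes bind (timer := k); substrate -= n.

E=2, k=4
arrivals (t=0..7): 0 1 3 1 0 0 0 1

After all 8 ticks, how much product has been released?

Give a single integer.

Answer: 2

Derivation:
t=0: arr=0 -> substrate=0 bound=0 product=0
t=1: arr=1 -> substrate=0 bound=1 product=0
t=2: arr=3 -> substrate=2 bound=2 product=0
t=3: arr=1 -> substrate=3 bound=2 product=0
t=4: arr=0 -> substrate=3 bound=2 product=0
t=5: arr=0 -> substrate=2 bound=2 product=1
t=6: arr=0 -> substrate=1 bound=2 product=2
t=7: arr=1 -> substrate=2 bound=2 product=2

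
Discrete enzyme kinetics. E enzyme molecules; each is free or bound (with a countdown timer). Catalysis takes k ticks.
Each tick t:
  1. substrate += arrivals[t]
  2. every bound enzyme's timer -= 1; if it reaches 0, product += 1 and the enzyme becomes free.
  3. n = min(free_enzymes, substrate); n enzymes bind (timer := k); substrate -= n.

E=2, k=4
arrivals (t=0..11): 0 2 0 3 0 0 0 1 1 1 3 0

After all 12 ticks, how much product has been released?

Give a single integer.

t=0: arr=0 -> substrate=0 bound=0 product=0
t=1: arr=2 -> substrate=0 bound=2 product=0
t=2: arr=0 -> substrate=0 bound=2 product=0
t=3: arr=3 -> substrate=3 bound=2 product=0
t=4: arr=0 -> substrate=3 bound=2 product=0
t=5: arr=0 -> substrate=1 bound=2 product=2
t=6: arr=0 -> substrate=1 bound=2 product=2
t=7: arr=1 -> substrate=2 bound=2 product=2
t=8: arr=1 -> substrate=3 bound=2 product=2
t=9: arr=1 -> substrate=2 bound=2 product=4
t=10: arr=3 -> substrate=5 bound=2 product=4
t=11: arr=0 -> substrate=5 bound=2 product=4

Answer: 4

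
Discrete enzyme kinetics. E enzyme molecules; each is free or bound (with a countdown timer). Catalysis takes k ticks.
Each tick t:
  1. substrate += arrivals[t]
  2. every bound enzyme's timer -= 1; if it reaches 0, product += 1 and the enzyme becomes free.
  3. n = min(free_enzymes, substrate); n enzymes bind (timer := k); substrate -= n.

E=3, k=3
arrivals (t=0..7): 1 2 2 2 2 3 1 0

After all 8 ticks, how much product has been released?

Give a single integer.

t=0: arr=1 -> substrate=0 bound=1 product=0
t=1: arr=2 -> substrate=0 bound=3 product=0
t=2: arr=2 -> substrate=2 bound=3 product=0
t=3: arr=2 -> substrate=3 bound=3 product=1
t=4: arr=2 -> substrate=3 bound=3 product=3
t=5: arr=3 -> substrate=6 bound=3 product=3
t=6: arr=1 -> substrate=6 bound=3 product=4
t=7: arr=0 -> substrate=4 bound=3 product=6

Answer: 6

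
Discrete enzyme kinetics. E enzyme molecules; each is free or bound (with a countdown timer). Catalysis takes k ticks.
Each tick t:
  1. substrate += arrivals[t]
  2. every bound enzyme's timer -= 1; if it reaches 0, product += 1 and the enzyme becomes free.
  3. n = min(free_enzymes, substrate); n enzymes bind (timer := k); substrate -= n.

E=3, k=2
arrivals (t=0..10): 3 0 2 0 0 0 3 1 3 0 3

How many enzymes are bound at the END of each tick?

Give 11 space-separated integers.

Answer: 3 3 2 2 0 0 3 3 3 3 3

Derivation:
t=0: arr=3 -> substrate=0 bound=3 product=0
t=1: arr=0 -> substrate=0 bound=3 product=0
t=2: arr=2 -> substrate=0 bound=2 product=3
t=3: arr=0 -> substrate=0 bound=2 product=3
t=4: arr=0 -> substrate=0 bound=0 product=5
t=5: arr=0 -> substrate=0 bound=0 product=5
t=6: arr=3 -> substrate=0 bound=3 product=5
t=7: arr=1 -> substrate=1 bound=3 product=5
t=8: arr=3 -> substrate=1 bound=3 product=8
t=9: arr=0 -> substrate=1 bound=3 product=8
t=10: arr=3 -> substrate=1 bound=3 product=11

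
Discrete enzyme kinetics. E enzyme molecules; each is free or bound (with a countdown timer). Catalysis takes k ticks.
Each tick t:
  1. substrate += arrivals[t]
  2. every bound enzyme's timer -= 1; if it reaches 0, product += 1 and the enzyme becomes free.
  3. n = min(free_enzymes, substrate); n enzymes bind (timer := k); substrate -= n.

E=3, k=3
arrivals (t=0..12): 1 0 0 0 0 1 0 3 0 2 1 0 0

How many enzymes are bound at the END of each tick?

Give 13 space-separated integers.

Answer: 1 1 1 0 0 1 1 3 3 3 3 3 3

Derivation:
t=0: arr=1 -> substrate=0 bound=1 product=0
t=1: arr=0 -> substrate=0 bound=1 product=0
t=2: arr=0 -> substrate=0 bound=1 product=0
t=3: arr=0 -> substrate=0 bound=0 product=1
t=4: arr=0 -> substrate=0 bound=0 product=1
t=5: arr=1 -> substrate=0 bound=1 product=1
t=6: arr=0 -> substrate=0 bound=1 product=1
t=7: arr=3 -> substrate=1 bound=3 product=1
t=8: arr=0 -> substrate=0 bound=3 product=2
t=9: arr=2 -> substrate=2 bound=3 product=2
t=10: arr=1 -> substrate=1 bound=3 product=4
t=11: arr=0 -> substrate=0 bound=3 product=5
t=12: arr=0 -> substrate=0 bound=3 product=5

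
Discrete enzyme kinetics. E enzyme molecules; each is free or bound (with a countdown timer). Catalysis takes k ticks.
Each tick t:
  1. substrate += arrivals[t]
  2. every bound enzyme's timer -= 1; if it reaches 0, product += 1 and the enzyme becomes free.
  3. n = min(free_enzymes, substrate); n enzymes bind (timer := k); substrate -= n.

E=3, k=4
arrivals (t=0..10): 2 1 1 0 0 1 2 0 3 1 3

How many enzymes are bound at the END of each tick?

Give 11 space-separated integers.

t=0: arr=2 -> substrate=0 bound=2 product=0
t=1: arr=1 -> substrate=0 bound=3 product=0
t=2: arr=1 -> substrate=1 bound=3 product=0
t=3: arr=0 -> substrate=1 bound=3 product=0
t=4: arr=0 -> substrate=0 bound=2 product=2
t=5: arr=1 -> substrate=0 bound=2 product=3
t=6: arr=2 -> substrate=1 bound=3 product=3
t=7: arr=0 -> substrate=1 bound=3 product=3
t=8: arr=3 -> substrate=3 bound=3 product=4
t=9: arr=1 -> substrate=3 bound=3 product=5
t=10: arr=3 -> substrate=5 bound=3 product=6

Answer: 2 3 3 3 2 2 3 3 3 3 3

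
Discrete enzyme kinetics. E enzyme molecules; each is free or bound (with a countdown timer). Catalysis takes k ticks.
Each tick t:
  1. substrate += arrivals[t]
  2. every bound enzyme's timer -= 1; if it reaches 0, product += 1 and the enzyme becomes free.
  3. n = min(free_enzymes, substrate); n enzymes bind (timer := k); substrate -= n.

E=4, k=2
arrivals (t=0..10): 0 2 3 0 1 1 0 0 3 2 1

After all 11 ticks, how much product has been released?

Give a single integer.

Answer: 10

Derivation:
t=0: arr=0 -> substrate=0 bound=0 product=0
t=1: arr=2 -> substrate=0 bound=2 product=0
t=2: arr=3 -> substrate=1 bound=4 product=0
t=3: arr=0 -> substrate=0 bound=3 product=2
t=4: arr=1 -> substrate=0 bound=2 product=4
t=5: arr=1 -> substrate=0 bound=2 product=5
t=6: arr=0 -> substrate=0 bound=1 product=6
t=7: arr=0 -> substrate=0 bound=0 product=7
t=8: arr=3 -> substrate=0 bound=3 product=7
t=9: arr=2 -> substrate=1 bound=4 product=7
t=10: arr=1 -> substrate=0 bound=3 product=10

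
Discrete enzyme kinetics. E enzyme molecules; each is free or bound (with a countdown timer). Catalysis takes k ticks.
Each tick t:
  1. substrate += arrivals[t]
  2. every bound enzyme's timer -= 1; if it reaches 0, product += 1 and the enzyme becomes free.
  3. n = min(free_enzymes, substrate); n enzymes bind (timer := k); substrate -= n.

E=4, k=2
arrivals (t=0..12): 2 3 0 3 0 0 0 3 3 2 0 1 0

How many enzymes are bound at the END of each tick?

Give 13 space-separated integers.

Answer: 2 4 3 4 3 0 0 3 4 4 4 2 1

Derivation:
t=0: arr=2 -> substrate=0 bound=2 product=0
t=1: arr=3 -> substrate=1 bound=4 product=0
t=2: arr=0 -> substrate=0 bound=3 product=2
t=3: arr=3 -> substrate=0 bound=4 product=4
t=4: arr=0 -> substrate=0 bound=3 product=5
t=5: arr=0 -> substrate=0 bound=0 product=8
t=6: arr=0 -> substrate=0 bound=0 product=8
t=7: arr=3 -> substrate=0 bound=3 product=8
t=8: arr=3 -> substrate=2 bound=4 product=8
t=9: arr=2 -> substrate=1 bound=4 product=11
t=10: arr=0 -> substrate=0 bound=4 product=12
t=11: arr=1 -> substrate=0 bound=2 product=15
t=12: arr=0 -> substrate=0 bound=1 product=16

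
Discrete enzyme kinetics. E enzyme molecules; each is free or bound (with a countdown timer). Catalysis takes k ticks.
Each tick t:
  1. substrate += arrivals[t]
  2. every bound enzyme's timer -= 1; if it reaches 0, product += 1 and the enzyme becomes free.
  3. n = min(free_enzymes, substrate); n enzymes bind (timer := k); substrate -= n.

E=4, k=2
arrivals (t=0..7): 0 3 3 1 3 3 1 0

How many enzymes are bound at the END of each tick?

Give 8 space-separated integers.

Answer: 0 3 4 4 4 4 4 3

Derivation:
t=0: arr=0 -> substrate=0 bound=0 product=0
t=1: arr=3 -> substrate=0 bound=3 product=0
t=2: arr=3 -> substrate=2 bound=4 product=0
t=3: arr=1 -> substrate=0 bound=4 product=3
t=4: arr=3 -> substrate=2 bound=4 product=4
t=5: arr=3 -> substrate=2 bound=4 product=7
t=6: arr=1 -> substrate=2 bound=4 product=8
t=7: arr=0 -> substrate=0 bound=3 product=11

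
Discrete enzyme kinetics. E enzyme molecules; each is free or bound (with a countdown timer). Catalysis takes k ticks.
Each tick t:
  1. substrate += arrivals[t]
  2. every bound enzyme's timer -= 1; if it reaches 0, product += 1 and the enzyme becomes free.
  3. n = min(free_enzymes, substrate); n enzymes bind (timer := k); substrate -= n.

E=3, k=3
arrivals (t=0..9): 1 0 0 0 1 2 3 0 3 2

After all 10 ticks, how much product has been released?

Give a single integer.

Answer: 4

Derivation:
t=0: arr=1 -> substrate=0 bound=1 product=0
t=1: arr=0 -> substrate=0 bound=1 product=0
t=2: arr=0 -> substrate=0 bound=1 product=0
t=3: arr=0 -> substrate=0 bound=0 product=1
t=4: arr=1 -> substrate=0 bound=1 product=1
t=5: arr=2 -> substrate=0 bound=3 product=1
t=6: arr=3 -> substrate=3 bound=3 product=1
t=7: arr=0 -> substrate=2 bound=3 product=2
t=8: arr=3 -> substrate=3 bound=3 product=4
t=9: arr=2 -> substrate=5 bound=3 product=4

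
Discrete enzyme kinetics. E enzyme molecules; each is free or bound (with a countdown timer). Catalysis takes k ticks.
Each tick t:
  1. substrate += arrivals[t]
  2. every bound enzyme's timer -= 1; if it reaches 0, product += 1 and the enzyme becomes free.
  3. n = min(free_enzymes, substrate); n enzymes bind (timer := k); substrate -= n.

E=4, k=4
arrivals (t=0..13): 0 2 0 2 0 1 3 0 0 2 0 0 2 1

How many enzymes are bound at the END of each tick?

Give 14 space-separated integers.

t=0: arr=0 -> substrate=0 bound=0 product=0
t=1: arr=2 -> substrate=0 bound=2 product=0
t=2: arr=0 -> substrate=0 bound=2 product=0
t=3: arr=2 -> substrate=0 bound=4 product=0
t=4: arr=0 -> substrate=0 bound=4 product=0
t=5: arr=1 -> substrate=0 bound=3 product=2
t=6: arr=3 -> substrate=2 bound=4 product=2
t=7: arr=0 -> substrate=0 bound=4 product=4
t=8: arr=0 -> substrate=0 bound=4 product=4
t=9: arr=2 -> substrate=1 bound=4 product=5
t=10: arr=0 -> substrate=0 bound=4 product=6
t=11: arr=0 -> substrate=0 bound=2 product=8
t=12: arr=2 -> substrate=0 bound=4 product=8
t=13: arr=1 -> substrate=0 bound=4 product=9

Answer: 0 2 2 4 4 3 4 4 4 4 4 2 4 4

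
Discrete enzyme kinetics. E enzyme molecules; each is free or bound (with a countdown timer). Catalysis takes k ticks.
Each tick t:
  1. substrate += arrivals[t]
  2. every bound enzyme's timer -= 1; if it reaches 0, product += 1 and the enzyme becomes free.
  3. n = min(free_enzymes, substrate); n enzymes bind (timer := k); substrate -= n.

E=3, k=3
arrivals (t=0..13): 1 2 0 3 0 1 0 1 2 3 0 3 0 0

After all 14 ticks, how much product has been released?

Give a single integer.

t=0: arr=1 -> substrate=0 bound=1 product=0
t=1: arr=2 -> substrate=0 bound=3 product=0
t=2: arr=0 -> substrate=0 bound=3 product=0
t=3: arr=3 -> substrate=2 bound=3 product=1
t=4: arr=0 -> substrate=0 bound=3 product=3
t=5: arr=1 -> substrate=1 bound=3 product=3
t=6: arr=0 -> substrate=0 bound=3 product=4
t=7: arr=1 -> substrate=0 bound=2 product=6
t=8: arr=2 -> substrate=1 bound=3 product=6
t=9: arr=3 -> substrate=3 bound=3 product=7
t=10: arr=0 -> substrate=2 bound=3 product=8
t=11: arr=3 -> substrate=4 bound=3 product=9
t=12: arr=0 -> substrate=3 bound=3 product=10
t=13: arr=0 -> substrate=2 bound=3 product=11

Answer: 11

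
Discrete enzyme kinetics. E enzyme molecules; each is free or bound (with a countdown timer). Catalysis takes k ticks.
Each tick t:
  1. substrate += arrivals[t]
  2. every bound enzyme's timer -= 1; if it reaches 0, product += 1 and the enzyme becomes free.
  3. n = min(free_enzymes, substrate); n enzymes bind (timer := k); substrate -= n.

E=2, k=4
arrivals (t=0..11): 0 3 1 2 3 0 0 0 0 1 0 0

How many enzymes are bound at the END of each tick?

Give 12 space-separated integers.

Answer: 0 2 2 2 2 2 2 2 2 2 2 2

Derivation:
t=0: arr=0 -> substrate=0 bound=0 product=0
t=1: arr=3 -> substrate=1 bound=2 product=0
t=2: arr=1 -> substrate=2 bound=2 product=0
t=3: arr=2 -> substrate=4 bound=2 product=0
t=4: arr=3 -> substrate=7 bound=2 product=0
t=5: arr=0 -> substrate=5 bound=2 product=2
t=6: arr=0 -> substrate=5 bound=2 product=2
t=7: arr=0 -> substrate=5 bound=2 product=2
t=8: arr=0 -> substrate=5 bound=2 product=2
t=9: arr=1 -> substrate=4 bound=2 product=4
t=10: arr=0 -> substrate=4 bound=2 product=4
t=11: arr=0 -> substrate=4 bound=2 product=4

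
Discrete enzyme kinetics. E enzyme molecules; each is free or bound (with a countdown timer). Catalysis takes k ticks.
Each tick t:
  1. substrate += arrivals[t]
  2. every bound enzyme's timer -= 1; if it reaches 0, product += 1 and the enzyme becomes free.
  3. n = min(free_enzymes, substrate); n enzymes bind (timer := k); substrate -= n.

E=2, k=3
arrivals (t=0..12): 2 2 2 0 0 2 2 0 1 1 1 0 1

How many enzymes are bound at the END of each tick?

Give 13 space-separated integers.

Answer: 2 2 2 2 2 2 2 2 2 2 2 2 2

Derivation:
t=0: arr=2 -> substrate=0 bound=2 product=0
t=1: arr=2 -> substrate=2 bound=2 product=0
t=2: arr=2 -> substrate=4 bound=2 product=0
t=3: arr=0 -> substrate=2 bound=2 product=2
t=4: arr=0 -> substrate=2 bound=2 product=2
t=5: arr=2 -> substrate=4 bound=2 product=2
t=6: arr=2 -> substrate=4 bound=2 product=4
t=7: arr=0 -> substrate=4 bound=2 product=4
t=8: arr=1 -> substrate=5 bound=2 product=4
t=9: arr=1 -> substrate=4 bound=2 product=6
t=10: arr=1 -> substrate=5 bound=2 product=6
t=11: arr=0 -> substrate=5 bound=2 product=6
t=12: arr=1 -> substrate=4 bound=2 product=8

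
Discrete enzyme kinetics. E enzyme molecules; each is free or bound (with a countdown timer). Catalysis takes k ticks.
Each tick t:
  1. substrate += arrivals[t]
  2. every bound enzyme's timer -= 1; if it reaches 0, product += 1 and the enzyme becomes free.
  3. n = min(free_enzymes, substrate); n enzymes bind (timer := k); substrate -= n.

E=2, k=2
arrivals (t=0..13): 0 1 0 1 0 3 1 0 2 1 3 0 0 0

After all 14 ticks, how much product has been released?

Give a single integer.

t=0: arr=0 -> substrate=0 bound=0 product=0
t=1: arr=1 -> substrate=0 bound=1 product=0
t=2: arr=0 -> substrate=0 bound=1 product=0
t=3: arr=1 -> substrate=0 bound=1 product=1
t=4: arr=0 -> substrate=0 bound=1 product=1
t=5: arr=3 -> substrate=1 bound=2 product=2
t=6: arr=1 -> substrate=2 bound=2 product=2
t=7: arr=0 -> substrate=0 bound=2 product=4
t=8: arr=2 -> substrate=2 bound=2 product=4
t=9: arr=1 -> substrate=1 bound=2 product=6
t=10: arr=3 -> substrate=4 bound=2 product=6
t=11: arr=0 -> substrate=2 bound=2 product=8
t=12: arr=0 -> substrate=2 bound=2 product=8
t=13: arr=0 -> substrate=0 bound=2 product=10

Answer: 10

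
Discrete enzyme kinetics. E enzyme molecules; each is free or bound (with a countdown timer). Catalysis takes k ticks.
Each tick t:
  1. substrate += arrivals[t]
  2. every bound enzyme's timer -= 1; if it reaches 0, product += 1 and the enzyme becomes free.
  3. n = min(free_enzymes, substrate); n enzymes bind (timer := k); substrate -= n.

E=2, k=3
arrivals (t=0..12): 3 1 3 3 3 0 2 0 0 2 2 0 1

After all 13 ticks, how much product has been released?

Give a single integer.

t=0: arr=3 -> substrate=1 bound=2 product=0
t=1: arr=1 -> substrate=2 bound=2 product=0
t=2: arr=3 -> substrate=5 bound=2 product=0
t=3: arr=3 -> substrate=6 bound=2 product=2
t=4: arr=3 -> substrate=9 bound=2 product=2
t=5: arr=0 -> substrate=9 bound=2 product=2
t=6: arr=2 -> substrate=9 bound=2 product=4
t=7: arr=0 -> substrate=9 bound=2 product=4
t=8: arr=0 -> substrate=9 bound=2 product=4
t=9: arr=2 -> substrate=9 bound=2 product=6
t=10: arr=2 -> substrate=11 bound=2 product=6
t=11: arr=0 -> substrate=11 bound=2 product=6
t=12: arr=1 -> substrate=10 bound=2 product=8

Answer: 8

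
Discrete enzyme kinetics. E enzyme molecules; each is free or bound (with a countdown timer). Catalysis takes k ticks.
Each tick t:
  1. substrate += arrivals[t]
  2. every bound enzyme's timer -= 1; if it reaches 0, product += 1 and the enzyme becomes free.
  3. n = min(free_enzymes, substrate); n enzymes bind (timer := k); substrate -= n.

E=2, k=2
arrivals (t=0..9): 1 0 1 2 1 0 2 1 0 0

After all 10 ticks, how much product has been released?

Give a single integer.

Answer: 7

Derivation:
t=0: arr=1 -> substrate=0 bound=1 product=0
t=1: arr=0 -> substrate=0 bound=1 product=0
t=2: arr=1 -> substrate=0 bound=1 product=1
t=3: arr=2 -> substrate=1 bound=2 product=1
t=4: arr=1 -> substrate=1 bound=2 product=2
t=5: arr=0 -> substrate=0 bound=2 product=3
t=6: arr=2 -> substrate=1 bound=2 product=4
t=7: arr=1 -> substrate=1 bound=2 product=5
t=8: arr=0 -> substrate=0 bound=2 product=6
t=9: arr=0 -> substrate=0 bound=1 product=7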